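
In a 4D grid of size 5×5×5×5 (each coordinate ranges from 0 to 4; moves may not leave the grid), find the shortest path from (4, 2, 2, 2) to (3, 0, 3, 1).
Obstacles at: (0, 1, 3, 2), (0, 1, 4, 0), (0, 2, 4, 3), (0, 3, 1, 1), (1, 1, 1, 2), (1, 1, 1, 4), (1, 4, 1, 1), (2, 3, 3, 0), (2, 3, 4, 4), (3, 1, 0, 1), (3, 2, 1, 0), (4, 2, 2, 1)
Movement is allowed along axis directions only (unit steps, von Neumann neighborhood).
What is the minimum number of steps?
5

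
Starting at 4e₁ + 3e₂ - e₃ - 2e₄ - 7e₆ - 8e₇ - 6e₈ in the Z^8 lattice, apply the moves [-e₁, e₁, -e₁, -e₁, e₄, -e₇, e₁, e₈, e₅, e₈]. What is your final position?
(3, 3, -1, -1, 1, -7, -9, -4)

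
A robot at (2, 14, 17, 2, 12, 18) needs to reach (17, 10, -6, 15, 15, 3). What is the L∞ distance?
23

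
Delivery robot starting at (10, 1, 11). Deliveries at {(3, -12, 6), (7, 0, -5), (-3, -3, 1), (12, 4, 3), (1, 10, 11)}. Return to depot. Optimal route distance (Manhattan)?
116
(one optimal route: (10, 1, 11) → (12, 4, 3) → (7, 0, -5) → (-3, -3, 1) → (3, -12, 6) → (1, 10, 11) → (10, 1, 11))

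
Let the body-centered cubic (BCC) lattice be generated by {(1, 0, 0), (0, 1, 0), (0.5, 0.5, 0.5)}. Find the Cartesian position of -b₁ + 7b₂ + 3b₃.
(0.5, 8.5, 1.5)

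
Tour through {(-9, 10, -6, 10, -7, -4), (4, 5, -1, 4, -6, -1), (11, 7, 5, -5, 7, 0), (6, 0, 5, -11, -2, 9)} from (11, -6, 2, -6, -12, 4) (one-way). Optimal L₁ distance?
141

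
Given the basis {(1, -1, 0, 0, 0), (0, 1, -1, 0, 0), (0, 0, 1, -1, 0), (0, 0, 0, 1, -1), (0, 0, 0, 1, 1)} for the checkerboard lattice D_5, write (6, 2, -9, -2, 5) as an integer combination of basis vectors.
6b₁ + 8b₂ - b₃ - 4b₄ + b₅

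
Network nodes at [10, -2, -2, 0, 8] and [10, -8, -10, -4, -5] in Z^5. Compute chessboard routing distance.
13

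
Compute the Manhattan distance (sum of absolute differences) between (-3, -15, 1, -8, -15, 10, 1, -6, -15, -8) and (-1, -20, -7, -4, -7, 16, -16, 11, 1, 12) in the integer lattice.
103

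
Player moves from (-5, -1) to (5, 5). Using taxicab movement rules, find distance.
16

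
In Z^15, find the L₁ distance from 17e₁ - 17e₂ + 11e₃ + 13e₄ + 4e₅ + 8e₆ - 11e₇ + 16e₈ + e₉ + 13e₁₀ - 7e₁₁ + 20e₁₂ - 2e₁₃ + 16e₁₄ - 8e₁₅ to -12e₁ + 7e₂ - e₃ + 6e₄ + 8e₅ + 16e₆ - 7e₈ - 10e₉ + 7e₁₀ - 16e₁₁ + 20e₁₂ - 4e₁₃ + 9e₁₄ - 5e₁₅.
156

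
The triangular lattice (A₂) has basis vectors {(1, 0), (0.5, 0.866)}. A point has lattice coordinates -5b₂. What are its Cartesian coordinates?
(-2.5, -4.33)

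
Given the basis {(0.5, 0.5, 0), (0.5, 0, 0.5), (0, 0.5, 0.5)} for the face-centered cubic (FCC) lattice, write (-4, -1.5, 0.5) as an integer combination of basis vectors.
-6b₁ - 2b₂ + 3b₃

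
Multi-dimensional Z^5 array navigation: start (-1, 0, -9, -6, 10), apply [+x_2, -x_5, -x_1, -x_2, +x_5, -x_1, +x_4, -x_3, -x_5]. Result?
(-3, 0, -10, -5, 9)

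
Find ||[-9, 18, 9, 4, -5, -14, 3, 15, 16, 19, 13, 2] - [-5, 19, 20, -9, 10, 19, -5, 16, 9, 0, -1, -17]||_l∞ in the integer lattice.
33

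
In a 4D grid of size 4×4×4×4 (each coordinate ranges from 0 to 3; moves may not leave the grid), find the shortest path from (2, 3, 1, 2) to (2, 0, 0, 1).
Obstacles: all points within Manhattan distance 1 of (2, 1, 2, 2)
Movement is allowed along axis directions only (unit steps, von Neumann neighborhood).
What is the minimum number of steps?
5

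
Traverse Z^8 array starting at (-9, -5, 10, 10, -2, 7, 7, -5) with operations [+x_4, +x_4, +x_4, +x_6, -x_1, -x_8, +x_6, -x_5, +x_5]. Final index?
(-10, -5, 10, 13, -2, 9, 7, -6)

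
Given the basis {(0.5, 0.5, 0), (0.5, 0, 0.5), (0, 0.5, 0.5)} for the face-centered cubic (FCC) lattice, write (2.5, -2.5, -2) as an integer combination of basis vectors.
2b₁ + 3b₂ - 7b₃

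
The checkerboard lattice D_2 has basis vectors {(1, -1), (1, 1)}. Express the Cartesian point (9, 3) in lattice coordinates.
3b₁ + 6b₂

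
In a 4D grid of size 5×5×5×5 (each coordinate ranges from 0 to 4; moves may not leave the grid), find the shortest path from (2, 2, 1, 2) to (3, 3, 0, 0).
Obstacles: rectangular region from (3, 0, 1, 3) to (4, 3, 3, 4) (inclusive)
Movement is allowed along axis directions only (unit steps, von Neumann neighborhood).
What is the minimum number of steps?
5
(one shortest path: (2, 2, 1, 2) → (3, 2, 1, 2) → (3, 3, 1, 2) → (3, 3, 0, 2) → (3, 3, 0, 1) → (3, 3, 0, 0))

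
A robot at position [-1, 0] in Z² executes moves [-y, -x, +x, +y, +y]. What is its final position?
(-1, 1)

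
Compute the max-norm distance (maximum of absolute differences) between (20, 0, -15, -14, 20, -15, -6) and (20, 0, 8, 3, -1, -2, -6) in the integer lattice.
23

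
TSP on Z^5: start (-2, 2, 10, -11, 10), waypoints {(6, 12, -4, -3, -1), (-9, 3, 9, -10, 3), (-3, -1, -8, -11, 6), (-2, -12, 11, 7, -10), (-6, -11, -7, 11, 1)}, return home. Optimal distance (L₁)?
230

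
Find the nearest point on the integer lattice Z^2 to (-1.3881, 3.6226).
(-1, 4)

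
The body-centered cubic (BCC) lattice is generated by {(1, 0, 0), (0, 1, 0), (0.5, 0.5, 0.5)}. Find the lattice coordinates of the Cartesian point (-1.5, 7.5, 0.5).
-2b₁ + 7b₂ + b₃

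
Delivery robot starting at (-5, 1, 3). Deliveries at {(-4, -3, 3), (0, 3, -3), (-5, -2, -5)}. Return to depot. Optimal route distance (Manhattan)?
40
(one optimal route: (-5, 1, 3) → (-4, -3, 3) → (-5, -2, -5) → (0, 3, -3) → (-5, 1, 3))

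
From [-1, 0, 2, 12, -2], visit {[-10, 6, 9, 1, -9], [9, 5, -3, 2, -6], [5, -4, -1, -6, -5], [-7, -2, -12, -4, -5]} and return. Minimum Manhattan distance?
166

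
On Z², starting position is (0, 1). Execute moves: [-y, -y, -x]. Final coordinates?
(-1, -1)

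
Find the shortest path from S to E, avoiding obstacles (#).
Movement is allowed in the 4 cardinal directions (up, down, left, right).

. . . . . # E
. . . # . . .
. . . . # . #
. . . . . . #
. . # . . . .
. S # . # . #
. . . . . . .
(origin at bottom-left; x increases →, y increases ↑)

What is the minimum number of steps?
10
(one shortest path: (1, 1) → (1, 2) → (1, 3) → (2, 3) → (3, 3) → (4, 3) → (5, 3) → (5, 4) → (5, 5) → (6, 5) → (6, 6))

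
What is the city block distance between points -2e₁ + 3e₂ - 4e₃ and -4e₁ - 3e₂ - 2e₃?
10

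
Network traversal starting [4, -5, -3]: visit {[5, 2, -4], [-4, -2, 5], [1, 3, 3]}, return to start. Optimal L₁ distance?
52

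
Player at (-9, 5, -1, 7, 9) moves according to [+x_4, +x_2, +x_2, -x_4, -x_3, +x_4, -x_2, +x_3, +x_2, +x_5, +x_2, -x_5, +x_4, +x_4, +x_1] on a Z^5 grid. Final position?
(-8, 8, -1, 10, 9)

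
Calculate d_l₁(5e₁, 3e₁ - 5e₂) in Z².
7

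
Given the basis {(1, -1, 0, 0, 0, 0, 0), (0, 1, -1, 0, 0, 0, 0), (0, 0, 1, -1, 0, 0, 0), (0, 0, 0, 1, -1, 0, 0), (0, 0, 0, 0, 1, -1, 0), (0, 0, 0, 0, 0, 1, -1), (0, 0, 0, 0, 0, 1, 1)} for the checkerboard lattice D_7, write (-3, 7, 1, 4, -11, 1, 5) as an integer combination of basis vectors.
-3b₁ + 4b₂ + 5b₃ + 9b₄ - 2b₅ - 3b₆ + 2b₇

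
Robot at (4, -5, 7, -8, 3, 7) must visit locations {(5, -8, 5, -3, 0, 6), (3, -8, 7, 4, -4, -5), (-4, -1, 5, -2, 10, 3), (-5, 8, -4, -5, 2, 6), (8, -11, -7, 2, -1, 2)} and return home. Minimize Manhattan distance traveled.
188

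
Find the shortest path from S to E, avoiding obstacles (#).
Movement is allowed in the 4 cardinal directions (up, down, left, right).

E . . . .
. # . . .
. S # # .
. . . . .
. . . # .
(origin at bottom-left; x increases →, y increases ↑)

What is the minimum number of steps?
3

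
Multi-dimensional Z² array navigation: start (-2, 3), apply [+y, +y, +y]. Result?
(-2, 6)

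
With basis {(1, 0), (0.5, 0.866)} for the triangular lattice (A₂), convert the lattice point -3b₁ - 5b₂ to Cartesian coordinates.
(-5.5, -4.33)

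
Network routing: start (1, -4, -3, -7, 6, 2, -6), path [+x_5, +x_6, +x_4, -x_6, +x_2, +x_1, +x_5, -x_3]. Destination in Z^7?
(2, -3, -4, -6, 8, 2, -6)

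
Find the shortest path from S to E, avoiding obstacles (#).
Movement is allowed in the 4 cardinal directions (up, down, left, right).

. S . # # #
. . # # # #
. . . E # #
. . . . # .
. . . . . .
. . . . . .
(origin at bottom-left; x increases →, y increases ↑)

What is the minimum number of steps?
4
(one shortest path: (1, 5) → (1, 4) → (1, 3) → (2, 3) → (3, 3))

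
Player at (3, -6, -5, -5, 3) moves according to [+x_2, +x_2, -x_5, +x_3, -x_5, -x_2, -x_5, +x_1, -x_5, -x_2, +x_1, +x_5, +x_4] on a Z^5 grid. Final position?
(5, -6, -4, -4, 0)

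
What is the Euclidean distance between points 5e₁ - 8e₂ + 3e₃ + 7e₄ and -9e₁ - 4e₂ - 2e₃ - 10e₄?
22.9347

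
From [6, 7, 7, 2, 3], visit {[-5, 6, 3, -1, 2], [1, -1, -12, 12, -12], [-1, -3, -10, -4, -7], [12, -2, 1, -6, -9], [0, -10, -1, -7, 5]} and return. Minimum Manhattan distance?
200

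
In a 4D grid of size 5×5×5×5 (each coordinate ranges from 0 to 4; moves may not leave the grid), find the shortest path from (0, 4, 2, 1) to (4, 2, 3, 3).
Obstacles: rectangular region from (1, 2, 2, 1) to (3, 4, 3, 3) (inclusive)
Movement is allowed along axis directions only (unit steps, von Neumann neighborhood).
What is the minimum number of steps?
11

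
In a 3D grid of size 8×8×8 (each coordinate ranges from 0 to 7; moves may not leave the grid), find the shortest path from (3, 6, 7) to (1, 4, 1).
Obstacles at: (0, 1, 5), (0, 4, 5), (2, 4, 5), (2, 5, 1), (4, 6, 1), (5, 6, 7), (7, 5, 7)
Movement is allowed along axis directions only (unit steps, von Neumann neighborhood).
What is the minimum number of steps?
10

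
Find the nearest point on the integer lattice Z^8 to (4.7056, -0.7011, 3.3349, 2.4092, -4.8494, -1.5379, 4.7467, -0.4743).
(5, -1, 3, 2, -5, -2, 5, 0)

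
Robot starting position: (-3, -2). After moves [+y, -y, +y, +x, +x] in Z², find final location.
(-1, -1)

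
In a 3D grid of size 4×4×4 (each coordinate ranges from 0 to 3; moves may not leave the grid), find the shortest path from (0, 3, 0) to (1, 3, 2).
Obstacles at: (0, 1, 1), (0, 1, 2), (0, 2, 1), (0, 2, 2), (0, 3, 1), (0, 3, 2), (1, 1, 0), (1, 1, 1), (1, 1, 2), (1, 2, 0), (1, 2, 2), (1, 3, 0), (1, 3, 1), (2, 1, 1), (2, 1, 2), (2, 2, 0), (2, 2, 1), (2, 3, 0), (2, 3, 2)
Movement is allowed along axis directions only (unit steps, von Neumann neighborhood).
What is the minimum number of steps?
11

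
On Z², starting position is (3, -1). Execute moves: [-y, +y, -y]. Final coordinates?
(3, -2)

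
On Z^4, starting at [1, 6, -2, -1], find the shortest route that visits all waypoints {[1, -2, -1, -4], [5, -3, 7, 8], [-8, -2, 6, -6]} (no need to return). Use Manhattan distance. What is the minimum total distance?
59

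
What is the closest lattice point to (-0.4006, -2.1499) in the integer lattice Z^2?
(0, -2)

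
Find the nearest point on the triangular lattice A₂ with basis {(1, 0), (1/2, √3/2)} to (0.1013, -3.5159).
(0, -3.464)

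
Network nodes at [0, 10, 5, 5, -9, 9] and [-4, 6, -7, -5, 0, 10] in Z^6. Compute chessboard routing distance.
12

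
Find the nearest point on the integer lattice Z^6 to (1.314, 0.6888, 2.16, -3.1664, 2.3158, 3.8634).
(1, 1, 2, -3, 2, 4)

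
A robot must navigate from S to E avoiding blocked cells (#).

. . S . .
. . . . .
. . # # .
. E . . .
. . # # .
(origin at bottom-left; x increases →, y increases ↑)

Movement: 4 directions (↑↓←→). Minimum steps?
4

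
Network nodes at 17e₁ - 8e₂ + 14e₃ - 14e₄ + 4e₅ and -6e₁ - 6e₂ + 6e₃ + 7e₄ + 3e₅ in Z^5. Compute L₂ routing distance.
32.2335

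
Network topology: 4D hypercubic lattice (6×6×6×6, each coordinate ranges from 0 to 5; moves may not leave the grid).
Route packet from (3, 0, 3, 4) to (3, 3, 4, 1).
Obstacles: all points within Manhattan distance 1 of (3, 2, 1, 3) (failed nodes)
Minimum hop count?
7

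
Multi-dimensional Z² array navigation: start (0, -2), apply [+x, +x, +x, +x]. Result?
(4, -2)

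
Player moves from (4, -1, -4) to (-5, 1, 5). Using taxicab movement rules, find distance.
20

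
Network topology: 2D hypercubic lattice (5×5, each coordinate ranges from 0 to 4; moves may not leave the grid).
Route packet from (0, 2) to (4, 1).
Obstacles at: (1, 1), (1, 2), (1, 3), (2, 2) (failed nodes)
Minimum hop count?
7
(one shortest path: (0, 2) → (0, 1) → (0, 0) → (1, 0) → (2, 0) → (3, 0) → (4, 0) → (4, 1))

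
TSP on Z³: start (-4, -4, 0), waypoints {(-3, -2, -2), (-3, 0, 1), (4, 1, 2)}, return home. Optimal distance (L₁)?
34
(one optimal route: (-4, -4, 0) → (-3, -2, -2) → (-3, 0, 1) → (4, 1, 2) → (-4, -4, 0))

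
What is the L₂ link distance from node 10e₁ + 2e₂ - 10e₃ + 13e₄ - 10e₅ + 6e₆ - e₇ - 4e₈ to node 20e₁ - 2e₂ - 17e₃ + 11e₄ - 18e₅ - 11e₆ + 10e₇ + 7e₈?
27.6405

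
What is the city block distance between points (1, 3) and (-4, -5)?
13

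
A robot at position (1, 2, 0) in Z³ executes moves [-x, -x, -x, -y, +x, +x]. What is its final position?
(0, 1, 0)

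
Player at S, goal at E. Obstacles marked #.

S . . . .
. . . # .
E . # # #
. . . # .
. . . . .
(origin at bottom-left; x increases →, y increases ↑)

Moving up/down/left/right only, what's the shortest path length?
2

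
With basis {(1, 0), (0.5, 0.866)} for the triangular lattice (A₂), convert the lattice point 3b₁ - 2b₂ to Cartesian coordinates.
(2, -1.732)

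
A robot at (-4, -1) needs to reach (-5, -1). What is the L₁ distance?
1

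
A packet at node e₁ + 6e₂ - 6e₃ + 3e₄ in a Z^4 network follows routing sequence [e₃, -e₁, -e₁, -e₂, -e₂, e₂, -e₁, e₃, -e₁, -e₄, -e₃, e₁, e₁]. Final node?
(-1, 5, -5, 2)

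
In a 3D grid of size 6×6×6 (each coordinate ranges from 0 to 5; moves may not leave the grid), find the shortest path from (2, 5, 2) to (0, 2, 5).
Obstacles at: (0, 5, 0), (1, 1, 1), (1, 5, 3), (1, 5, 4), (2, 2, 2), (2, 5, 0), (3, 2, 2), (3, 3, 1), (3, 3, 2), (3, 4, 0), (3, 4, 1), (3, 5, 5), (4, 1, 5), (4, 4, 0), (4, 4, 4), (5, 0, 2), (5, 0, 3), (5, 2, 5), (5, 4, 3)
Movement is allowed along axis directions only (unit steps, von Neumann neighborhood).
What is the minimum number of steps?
8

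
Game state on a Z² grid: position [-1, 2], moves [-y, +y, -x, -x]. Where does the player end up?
(-3, 2)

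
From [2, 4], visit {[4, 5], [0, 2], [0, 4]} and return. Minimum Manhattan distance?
14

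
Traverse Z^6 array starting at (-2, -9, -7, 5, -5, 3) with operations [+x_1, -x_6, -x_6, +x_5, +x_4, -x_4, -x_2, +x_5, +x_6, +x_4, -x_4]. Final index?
(-1, -10, -7, 5, -3, 2)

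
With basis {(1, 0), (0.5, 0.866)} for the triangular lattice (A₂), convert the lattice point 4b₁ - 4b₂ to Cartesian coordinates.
(2, -3.464)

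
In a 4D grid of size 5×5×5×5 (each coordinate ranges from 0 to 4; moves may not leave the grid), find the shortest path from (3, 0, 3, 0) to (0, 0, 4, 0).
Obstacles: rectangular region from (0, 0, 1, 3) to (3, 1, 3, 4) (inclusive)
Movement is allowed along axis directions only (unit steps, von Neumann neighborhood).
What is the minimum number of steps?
4
(one shortest path: (3, 0, 3, 0) → (2, 0, 3, 0) → (1, 0, 3, 0) → (0, 0, 3, 0) → (0, 0, 4, 0))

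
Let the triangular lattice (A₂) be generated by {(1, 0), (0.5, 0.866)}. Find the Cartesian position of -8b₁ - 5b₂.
(-10.5, -4.33)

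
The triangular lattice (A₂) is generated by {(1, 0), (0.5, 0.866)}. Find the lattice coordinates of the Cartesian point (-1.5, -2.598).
-3b₂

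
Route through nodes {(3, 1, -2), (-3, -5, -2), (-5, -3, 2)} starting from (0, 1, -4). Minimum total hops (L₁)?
25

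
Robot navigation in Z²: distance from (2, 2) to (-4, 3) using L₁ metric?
7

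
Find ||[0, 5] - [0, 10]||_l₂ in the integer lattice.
5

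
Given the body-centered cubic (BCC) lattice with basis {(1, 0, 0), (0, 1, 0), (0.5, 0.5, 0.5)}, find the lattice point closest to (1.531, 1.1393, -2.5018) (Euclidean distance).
(1.5, 1.5, -2.5)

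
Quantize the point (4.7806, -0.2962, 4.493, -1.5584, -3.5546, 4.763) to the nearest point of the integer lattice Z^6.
(5, 0, 4, -2, -4, 5)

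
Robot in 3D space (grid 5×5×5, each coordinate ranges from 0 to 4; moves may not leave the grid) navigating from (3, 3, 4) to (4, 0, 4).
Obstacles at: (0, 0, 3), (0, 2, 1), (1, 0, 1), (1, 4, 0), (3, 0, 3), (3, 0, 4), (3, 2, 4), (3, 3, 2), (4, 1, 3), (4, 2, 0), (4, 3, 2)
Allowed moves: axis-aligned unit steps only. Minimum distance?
4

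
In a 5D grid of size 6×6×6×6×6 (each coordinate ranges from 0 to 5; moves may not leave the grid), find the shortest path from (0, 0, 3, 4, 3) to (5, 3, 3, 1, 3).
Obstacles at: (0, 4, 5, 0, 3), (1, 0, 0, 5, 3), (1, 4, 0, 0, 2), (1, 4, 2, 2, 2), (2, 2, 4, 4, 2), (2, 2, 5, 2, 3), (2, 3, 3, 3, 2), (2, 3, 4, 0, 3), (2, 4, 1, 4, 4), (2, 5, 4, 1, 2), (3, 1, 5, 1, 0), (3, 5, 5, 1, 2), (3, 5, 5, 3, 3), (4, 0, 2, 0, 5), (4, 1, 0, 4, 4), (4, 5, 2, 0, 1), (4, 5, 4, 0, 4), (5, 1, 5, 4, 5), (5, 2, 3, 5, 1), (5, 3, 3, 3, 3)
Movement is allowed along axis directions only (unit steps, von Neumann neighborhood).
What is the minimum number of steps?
11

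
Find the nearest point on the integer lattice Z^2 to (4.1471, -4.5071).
(4, -5)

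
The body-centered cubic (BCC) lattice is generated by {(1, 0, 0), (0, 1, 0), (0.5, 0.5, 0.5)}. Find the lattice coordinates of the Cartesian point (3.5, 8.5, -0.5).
4b₁ + 9b₂ - b₃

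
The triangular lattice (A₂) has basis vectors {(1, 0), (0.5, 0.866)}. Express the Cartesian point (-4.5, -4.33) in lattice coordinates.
-2b₁ - 5b₂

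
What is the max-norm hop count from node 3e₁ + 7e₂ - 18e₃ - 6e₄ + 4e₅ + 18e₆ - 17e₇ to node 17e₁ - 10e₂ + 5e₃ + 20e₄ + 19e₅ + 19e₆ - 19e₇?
26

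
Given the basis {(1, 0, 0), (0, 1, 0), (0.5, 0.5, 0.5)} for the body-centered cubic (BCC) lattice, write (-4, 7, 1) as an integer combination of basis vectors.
-5b₁ + 6b₂ + 2b₃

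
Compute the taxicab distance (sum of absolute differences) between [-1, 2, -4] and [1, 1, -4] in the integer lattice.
3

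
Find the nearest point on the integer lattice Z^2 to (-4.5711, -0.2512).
(-5, 0)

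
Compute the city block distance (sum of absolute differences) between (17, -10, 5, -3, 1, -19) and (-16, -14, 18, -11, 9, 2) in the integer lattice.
87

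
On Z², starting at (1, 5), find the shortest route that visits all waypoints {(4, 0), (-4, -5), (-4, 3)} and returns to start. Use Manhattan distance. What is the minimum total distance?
36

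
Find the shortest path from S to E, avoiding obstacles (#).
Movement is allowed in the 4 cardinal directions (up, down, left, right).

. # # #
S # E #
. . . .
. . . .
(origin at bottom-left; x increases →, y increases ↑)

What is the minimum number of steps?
4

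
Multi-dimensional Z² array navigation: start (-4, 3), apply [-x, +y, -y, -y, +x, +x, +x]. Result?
(-2, 2)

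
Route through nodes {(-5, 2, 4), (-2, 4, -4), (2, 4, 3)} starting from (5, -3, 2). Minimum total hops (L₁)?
34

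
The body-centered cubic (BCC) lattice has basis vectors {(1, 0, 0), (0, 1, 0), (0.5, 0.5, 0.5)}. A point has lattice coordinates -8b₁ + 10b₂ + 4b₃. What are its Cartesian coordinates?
(-6, 12, 2)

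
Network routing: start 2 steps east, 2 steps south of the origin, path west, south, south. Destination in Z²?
(1, -4)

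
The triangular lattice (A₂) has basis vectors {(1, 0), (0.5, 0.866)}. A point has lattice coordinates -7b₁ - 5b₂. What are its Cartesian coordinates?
(-9.5, -4.33)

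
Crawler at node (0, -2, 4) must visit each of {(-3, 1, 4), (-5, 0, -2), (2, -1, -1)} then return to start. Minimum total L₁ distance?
32
(one optimal route: (0, -2, 4) → (-3, 1, 4) → (-5, 0, -2) → (2, -1, -1) → (0, -2, 4))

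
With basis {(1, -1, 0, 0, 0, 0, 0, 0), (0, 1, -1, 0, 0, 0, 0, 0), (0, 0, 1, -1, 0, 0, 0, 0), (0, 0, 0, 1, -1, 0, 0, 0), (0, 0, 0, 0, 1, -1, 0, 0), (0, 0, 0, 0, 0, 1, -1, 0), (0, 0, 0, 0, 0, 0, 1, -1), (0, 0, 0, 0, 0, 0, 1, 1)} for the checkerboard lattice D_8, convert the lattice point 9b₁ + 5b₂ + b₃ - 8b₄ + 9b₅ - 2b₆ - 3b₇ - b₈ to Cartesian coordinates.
(9, -4, -4, -9, 17, -11, -2, 2)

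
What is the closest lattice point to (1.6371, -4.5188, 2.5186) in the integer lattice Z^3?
(2, -5, 3)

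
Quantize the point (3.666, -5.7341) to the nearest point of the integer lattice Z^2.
(4, -6)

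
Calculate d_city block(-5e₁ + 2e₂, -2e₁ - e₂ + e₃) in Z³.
7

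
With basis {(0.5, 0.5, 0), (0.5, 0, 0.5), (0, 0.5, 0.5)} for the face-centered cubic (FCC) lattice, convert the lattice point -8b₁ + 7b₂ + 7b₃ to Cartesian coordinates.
(-0.5, -0.5, 7)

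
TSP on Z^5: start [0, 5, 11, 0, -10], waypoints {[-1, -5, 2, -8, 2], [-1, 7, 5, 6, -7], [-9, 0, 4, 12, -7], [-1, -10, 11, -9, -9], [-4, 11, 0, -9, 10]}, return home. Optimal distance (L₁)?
180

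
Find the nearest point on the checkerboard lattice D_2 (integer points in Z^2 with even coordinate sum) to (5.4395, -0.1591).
(6, 0)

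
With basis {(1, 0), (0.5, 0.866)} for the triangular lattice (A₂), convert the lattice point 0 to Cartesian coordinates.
(0, 0)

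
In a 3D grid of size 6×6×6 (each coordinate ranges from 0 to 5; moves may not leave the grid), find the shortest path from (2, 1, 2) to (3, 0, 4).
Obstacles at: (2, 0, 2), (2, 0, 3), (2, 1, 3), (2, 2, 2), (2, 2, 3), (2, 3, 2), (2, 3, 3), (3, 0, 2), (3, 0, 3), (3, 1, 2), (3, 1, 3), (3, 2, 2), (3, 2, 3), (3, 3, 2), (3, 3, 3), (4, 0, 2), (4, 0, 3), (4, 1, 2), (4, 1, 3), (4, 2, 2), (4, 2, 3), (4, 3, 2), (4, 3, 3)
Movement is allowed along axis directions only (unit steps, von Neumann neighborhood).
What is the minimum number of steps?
6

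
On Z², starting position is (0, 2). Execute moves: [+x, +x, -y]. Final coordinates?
(2, 1)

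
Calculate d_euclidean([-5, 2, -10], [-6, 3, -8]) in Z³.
2.44949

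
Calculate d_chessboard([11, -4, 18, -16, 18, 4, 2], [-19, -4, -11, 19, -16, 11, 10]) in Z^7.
35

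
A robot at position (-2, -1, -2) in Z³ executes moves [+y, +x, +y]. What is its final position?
(-1, 1, -2)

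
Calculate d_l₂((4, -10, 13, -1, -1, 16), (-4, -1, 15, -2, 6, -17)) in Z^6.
35.8887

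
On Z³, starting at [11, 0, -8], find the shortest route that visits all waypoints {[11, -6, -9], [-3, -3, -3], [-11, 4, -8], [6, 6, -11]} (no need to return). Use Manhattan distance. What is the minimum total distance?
68
(one optimal route: (11, 0, -8) → (11, -6, -9) → (6, 6, -11) → (-11, 4, -8) → (-3, -3, -3))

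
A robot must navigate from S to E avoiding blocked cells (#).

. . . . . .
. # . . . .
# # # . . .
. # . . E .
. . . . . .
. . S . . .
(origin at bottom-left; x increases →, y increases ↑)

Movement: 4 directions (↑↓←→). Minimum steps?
4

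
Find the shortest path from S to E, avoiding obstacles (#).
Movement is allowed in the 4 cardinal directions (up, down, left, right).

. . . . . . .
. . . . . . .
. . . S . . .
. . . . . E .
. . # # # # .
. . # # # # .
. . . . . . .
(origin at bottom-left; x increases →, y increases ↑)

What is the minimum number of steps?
3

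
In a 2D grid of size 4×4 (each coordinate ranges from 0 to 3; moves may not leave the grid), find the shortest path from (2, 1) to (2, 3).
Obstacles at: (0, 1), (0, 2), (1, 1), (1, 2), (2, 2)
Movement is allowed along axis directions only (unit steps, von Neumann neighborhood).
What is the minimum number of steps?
4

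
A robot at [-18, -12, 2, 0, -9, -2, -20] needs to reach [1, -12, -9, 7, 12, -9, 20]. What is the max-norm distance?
40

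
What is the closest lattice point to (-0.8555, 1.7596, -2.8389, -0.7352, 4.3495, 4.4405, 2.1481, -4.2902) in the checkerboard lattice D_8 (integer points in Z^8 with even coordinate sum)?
(-1, 2, -3, -1, 4, 5, 2, -4)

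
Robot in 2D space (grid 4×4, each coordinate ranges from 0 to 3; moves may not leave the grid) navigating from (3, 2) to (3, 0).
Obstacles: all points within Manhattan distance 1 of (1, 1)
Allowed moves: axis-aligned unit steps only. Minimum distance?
2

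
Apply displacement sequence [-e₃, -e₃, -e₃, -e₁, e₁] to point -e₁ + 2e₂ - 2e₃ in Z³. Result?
(-1, 2, -5)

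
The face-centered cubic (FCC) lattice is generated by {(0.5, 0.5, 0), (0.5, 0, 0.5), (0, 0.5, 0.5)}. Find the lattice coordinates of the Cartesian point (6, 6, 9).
3b₁ + 9b₂ + 9b₃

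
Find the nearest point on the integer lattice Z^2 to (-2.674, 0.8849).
(-3, 1)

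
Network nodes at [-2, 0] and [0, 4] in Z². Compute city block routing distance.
6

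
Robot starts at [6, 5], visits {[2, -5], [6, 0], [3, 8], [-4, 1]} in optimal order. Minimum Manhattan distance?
38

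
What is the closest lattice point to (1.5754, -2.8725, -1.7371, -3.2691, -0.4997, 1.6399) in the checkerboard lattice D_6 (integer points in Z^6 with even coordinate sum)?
(2, -3, -2, -3, 0, 2)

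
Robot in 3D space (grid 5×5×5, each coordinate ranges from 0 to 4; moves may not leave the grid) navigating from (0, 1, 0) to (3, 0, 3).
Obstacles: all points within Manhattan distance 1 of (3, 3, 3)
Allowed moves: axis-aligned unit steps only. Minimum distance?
7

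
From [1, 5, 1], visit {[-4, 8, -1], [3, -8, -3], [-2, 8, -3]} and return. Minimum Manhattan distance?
54
(one optimal route: (1, 5, 1) → (-4, 8, -1) → (-2, 8, -3) → (3, -8, -3) → (1, 5, 1))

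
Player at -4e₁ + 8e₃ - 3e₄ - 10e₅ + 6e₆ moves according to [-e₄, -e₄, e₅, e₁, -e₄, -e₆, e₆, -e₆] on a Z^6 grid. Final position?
(-3, 0, 8, -6, -9, 5)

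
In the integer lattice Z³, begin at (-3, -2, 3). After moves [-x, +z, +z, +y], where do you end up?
(-4, -1, 5)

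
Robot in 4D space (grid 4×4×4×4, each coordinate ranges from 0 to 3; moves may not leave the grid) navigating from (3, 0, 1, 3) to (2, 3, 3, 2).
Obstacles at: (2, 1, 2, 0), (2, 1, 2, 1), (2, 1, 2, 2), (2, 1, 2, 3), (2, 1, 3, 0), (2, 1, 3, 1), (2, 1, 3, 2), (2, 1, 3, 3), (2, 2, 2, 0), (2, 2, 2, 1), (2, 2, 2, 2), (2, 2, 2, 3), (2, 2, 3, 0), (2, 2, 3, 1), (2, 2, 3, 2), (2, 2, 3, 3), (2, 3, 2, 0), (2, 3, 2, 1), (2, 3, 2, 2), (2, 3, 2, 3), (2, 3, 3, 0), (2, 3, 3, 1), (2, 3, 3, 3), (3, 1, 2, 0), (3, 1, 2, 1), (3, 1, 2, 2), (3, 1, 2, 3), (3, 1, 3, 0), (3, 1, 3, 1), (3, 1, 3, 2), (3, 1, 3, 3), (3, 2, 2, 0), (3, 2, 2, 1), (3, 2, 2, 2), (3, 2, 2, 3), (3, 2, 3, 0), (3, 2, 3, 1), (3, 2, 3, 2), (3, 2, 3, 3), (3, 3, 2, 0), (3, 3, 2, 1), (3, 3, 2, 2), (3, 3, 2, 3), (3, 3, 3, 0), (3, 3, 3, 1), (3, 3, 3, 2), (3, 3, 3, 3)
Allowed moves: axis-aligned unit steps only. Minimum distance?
9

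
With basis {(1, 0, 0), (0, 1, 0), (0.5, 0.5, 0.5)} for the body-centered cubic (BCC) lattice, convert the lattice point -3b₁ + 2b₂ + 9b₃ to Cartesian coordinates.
(1.5, 6.5, 4.5)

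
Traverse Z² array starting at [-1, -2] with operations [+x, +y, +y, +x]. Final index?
(1, 0)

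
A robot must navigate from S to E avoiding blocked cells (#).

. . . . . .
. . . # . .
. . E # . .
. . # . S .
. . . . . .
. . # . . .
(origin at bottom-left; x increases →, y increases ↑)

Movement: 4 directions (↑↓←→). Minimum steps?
7
(one shortest path: (4, 2) → (3, 2) → (3, 1) → (2, 1) → (1, 1) → (1, 2) → (1, 3) → (2, 3))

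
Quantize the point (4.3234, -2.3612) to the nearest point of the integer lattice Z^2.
(4, -2)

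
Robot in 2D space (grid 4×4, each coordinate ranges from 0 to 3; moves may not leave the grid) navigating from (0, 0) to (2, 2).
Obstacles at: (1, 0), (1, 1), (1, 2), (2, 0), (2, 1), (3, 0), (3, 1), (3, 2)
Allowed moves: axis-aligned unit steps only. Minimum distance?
6
(one shortest path: (0, 0) → (0, 1) → (0, 2) → (0, 3) → (1, 3) → (2, 3) → (2, 2))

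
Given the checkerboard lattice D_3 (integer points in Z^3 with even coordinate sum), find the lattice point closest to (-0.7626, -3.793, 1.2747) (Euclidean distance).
(-1, -4, 1)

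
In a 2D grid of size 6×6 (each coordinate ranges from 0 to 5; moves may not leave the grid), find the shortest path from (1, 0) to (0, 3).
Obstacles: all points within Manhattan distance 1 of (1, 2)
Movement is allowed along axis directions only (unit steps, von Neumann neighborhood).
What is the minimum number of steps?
10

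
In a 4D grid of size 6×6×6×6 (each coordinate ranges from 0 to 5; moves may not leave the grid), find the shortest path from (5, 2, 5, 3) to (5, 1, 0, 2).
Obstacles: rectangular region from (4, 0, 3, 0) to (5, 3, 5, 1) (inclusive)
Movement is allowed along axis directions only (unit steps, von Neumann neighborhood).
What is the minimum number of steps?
7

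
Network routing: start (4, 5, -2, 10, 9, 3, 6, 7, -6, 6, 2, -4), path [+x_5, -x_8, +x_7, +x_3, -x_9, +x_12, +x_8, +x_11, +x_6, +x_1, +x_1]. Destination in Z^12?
(6, 5, -1, 10, 10, 4, 7, 7, -7, 6, 3, -3)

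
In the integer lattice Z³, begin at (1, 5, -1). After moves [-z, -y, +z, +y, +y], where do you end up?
(1, 6, -1)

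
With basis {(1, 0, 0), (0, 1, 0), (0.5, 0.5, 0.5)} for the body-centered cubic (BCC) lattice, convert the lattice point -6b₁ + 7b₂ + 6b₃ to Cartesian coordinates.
(-3, 10, 3)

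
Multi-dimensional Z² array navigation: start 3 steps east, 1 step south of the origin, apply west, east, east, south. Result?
(4, -2)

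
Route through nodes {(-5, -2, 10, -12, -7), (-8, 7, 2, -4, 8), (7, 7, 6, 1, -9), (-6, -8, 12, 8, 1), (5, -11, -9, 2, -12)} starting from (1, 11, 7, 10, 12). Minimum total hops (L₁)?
198
(one optimal route: (1, 11, 7, 10, 12) → (-8, 7, 2, -4, 8) → (-6, -8, 12, 8, 1) → (-5, -2, 10, -12, -7) → (7, 7, 6, 1, -9) → (5, -11, -9, 2, -12))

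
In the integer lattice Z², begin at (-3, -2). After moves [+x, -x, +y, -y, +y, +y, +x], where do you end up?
(-2, 0)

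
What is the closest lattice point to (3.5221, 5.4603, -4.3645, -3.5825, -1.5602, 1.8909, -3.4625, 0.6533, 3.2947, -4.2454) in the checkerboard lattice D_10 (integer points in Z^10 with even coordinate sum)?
(4, 5, -4, -4, -2, 2, -3, 1, 3, -4)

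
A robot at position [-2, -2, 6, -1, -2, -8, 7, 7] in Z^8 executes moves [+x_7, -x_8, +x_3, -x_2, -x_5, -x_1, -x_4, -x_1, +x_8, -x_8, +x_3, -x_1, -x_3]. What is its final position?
(-5, -3, 7, -2, -3, -8, 8, 6)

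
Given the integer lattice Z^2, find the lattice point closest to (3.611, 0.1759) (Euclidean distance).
(4, 0)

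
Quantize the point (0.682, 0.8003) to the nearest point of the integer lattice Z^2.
(1, 1)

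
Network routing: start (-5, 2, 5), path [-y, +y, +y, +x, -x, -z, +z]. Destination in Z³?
(-5, 3, 5)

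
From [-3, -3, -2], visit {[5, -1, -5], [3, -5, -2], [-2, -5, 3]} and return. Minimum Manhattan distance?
40
(one optimal route: (-3, -3, -2) → (5, -1, -5) → (3, -5, -2) → (-2, -5, 3) → (-3, -3, -2))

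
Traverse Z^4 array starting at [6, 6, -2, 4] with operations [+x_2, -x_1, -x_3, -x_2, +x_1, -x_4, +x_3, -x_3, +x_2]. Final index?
(6, 7, -3, 3)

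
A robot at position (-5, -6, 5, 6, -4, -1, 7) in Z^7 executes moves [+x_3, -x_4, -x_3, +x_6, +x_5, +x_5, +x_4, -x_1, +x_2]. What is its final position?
(-6, -5, 5, 6, -2, 0, 7)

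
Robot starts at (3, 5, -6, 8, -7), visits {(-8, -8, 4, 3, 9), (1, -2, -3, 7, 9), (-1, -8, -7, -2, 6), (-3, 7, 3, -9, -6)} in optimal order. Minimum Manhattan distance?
127
(one optimal route: (3, 5, -6, 8, -7) → (1, -2, -3, 7, 9) → (-8, -8, 4, 3, 9) → (-1, -8, -7, -2, 6) → (-3, 7, 3, -9, -6))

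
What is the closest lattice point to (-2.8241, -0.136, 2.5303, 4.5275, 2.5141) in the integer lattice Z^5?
(-3, 0, 3, 5, 3)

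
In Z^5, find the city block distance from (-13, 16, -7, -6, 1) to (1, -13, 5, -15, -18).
83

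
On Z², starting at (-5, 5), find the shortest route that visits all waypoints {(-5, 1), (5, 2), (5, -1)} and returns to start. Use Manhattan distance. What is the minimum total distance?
32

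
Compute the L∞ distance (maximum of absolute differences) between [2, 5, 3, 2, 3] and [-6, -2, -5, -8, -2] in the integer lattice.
10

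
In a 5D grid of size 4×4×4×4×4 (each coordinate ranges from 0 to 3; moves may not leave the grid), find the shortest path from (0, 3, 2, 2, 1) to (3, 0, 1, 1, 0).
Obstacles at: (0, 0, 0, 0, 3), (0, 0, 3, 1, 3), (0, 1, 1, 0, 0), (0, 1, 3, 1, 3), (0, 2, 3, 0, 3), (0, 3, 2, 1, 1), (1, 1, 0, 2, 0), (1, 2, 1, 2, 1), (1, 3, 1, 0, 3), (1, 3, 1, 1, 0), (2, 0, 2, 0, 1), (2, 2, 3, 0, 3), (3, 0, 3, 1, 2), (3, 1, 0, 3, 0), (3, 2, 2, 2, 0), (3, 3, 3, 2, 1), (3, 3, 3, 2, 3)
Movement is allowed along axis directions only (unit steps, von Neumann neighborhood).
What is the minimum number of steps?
9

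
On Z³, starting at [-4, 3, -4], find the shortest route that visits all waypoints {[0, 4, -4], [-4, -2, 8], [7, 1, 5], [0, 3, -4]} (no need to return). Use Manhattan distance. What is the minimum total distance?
41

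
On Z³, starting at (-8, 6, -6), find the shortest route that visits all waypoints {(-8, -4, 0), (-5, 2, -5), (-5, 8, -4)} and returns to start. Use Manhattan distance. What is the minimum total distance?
44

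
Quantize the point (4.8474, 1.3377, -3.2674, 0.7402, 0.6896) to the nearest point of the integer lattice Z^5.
(5, 1, -3, 1, 1)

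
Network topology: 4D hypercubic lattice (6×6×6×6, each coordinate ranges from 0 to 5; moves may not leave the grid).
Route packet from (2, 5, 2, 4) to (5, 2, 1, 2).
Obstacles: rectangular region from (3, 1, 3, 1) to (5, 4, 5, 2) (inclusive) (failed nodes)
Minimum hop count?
9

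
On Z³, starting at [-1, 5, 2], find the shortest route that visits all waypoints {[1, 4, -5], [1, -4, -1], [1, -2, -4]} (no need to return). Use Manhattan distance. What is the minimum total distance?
22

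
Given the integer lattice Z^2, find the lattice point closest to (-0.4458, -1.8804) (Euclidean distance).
(0, -2)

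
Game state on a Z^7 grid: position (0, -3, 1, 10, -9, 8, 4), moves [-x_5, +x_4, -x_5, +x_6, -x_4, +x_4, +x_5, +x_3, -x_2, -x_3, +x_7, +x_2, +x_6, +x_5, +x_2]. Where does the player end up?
(0, -2, 1, 11, -9, 10, 5)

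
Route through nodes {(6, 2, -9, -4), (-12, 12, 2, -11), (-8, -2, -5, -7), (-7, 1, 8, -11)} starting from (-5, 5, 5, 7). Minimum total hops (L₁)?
103
(one optimal route: (-5, 5, 5, 7) → (-12, 12, 2, -11) → (-7, 1, 8, -11) → (-8, -2, -5, -7) → (6, 2, -9, -4))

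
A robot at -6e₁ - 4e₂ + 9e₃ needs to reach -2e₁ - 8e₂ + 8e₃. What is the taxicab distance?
9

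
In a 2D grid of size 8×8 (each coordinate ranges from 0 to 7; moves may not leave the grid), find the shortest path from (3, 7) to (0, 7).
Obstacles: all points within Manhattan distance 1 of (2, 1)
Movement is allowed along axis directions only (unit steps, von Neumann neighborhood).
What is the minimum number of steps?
3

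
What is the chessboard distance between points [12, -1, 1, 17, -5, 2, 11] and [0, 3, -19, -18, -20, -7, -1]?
35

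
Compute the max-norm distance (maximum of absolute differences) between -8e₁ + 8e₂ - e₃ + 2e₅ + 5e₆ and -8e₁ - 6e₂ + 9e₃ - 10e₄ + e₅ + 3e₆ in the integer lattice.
14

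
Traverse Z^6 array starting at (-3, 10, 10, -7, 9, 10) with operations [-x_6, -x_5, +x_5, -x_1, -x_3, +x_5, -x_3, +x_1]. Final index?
(-3, 10, 8, -7, 10, 9)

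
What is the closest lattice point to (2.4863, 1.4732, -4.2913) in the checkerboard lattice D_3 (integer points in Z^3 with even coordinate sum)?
(3, 1, -4)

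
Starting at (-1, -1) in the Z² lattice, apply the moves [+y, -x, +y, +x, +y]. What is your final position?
(-1, 2)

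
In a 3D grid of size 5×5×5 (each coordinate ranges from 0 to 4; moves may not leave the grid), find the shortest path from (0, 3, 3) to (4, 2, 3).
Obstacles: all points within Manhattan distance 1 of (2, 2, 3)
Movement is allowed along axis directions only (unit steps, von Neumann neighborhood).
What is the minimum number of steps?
7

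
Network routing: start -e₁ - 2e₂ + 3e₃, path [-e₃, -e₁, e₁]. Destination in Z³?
(-1, -2, 2)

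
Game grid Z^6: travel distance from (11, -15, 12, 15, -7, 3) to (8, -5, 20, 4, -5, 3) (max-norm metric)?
11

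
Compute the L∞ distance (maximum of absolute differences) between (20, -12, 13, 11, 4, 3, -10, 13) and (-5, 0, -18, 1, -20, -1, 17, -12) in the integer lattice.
31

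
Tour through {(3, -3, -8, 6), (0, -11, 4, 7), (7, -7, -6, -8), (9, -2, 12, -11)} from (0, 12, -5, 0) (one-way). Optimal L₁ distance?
115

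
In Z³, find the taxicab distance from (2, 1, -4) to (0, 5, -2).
8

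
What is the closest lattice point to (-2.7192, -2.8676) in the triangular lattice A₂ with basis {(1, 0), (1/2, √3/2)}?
(-2.5, -2.598)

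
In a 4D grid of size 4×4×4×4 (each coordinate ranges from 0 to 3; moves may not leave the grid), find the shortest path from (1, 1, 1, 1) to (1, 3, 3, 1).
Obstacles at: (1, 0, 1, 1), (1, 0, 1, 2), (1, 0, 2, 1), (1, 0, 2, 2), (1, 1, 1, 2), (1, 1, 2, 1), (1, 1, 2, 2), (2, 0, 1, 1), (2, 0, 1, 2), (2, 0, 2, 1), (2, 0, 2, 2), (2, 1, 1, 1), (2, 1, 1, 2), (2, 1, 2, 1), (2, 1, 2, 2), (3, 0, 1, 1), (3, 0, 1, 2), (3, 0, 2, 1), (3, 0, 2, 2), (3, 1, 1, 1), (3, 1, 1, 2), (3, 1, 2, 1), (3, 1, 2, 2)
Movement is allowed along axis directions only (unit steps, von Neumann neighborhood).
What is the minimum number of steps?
4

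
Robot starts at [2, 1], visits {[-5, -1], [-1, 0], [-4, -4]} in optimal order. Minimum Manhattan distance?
13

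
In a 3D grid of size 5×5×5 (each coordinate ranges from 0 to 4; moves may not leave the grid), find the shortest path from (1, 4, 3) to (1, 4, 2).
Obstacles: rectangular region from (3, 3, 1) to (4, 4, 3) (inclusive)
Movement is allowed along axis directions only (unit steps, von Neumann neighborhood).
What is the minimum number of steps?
1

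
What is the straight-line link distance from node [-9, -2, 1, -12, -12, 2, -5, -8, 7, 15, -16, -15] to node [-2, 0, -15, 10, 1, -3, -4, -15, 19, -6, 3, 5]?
48.816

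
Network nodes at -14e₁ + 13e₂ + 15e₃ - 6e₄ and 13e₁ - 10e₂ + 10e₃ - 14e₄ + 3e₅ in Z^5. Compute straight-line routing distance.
36.8239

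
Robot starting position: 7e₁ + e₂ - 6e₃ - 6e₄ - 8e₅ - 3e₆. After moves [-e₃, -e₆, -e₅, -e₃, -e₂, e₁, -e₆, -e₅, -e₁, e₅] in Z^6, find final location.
(7, 0, -8, -6, -9, -5)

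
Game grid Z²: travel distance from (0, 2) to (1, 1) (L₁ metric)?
2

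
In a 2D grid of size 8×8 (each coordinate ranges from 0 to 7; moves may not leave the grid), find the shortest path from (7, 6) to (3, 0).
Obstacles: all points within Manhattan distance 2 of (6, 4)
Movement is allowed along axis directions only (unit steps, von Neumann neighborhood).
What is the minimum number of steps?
12
(one shortest path: (7, 6) → (7, 7) → (6, 7) → (5, 7) → (4, 7) → (3, 7) → (3, 6) → (3, 5) → (3, 4) → (3, 3) → (3, 2) → (3, 1) → (3, 0))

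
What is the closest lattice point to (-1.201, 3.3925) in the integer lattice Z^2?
(-1, 3)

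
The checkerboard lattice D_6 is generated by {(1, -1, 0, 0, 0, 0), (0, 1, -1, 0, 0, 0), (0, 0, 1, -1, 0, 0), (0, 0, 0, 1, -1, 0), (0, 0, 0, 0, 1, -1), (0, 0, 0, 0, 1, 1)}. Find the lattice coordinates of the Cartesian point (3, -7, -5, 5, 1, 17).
3b₁ - 4b₂ - 9b₃ - 4b₄ - 10b₅ + 7b₆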